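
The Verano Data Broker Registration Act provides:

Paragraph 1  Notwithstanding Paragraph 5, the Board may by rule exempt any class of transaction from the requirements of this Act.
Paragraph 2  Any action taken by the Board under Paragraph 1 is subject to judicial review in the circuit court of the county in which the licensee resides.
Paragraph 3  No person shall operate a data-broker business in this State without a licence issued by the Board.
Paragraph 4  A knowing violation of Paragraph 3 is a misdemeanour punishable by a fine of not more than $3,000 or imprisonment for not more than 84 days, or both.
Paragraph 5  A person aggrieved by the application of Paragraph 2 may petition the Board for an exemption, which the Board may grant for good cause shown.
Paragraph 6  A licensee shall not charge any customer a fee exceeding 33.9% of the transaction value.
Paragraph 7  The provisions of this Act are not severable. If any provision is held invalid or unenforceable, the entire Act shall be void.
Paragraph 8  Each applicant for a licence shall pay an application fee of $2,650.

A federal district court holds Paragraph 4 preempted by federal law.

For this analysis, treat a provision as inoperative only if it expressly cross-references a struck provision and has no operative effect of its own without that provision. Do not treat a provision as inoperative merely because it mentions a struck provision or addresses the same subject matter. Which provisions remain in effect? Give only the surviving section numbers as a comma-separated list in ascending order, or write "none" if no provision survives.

Paragraph 4 is struck. No other provision's operative terms depend on Paragraph 4. Paragraph 7 provides that the Act is not severable, so the invalidity of any one provision voids the entire Act. No provision of the Act survives.

none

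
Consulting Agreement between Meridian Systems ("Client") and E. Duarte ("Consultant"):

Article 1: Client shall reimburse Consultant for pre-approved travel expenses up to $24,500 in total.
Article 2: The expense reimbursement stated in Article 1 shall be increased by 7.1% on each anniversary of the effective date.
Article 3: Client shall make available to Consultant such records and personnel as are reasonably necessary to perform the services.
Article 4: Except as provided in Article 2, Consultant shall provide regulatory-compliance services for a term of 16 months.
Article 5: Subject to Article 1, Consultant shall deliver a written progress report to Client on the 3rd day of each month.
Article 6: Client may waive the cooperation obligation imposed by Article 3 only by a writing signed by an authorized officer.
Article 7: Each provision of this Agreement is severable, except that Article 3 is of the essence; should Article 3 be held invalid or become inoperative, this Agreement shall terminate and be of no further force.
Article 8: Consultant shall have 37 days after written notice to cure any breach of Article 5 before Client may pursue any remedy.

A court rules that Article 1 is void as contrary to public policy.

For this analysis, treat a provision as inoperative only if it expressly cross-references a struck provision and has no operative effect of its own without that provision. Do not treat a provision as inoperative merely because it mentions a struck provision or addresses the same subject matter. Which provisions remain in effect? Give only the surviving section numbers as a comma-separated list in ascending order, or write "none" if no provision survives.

Article 1 is struck. The whole of Article 2 is the escalation of the expense reimbursement, defined by reference to Article 1, so Article 2 cannot stand once Article 1 is removed. Although Article 5 refers to Article 1, its operative terms do not depend on Article 1, so it remains in effect. Article 4 mentions Article 2 but its own obligation stands independently of Article 2, so Article 4 is not affected. Article 7 makes Article 3 an essential term, but Article 3 is unaffected, so the severability proviso in Article 7 preserves the remaining provisions. Article 3, Article 4, Article 5, Article 6, Article 7, and Article 8 remain in effect.

3, 4, 5, 6, 7, 8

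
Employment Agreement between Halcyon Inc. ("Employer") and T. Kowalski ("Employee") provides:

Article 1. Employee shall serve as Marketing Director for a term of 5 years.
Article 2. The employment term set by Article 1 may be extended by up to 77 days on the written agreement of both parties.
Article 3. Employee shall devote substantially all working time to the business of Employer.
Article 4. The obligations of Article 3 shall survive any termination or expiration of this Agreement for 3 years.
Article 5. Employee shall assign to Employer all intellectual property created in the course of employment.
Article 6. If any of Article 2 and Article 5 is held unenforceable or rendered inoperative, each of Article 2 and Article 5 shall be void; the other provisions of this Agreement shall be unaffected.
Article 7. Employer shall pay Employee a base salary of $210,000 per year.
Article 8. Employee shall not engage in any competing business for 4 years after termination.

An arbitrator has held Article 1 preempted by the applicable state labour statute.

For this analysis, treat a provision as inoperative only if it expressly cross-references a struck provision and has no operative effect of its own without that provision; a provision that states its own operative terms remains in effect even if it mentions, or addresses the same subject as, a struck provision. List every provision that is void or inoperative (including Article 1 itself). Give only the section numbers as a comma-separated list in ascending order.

1, 2, 5

Article 1 is struck. Article 2 does nothing except set the extension of the employment term by reference to Article 1; with Article 1 gone it has no independent effect and is inoperative. Article 6 declares Article 2 and Article 5 mutually dependent; since one of them has fallen, all of them are of no effect. That brings down Article 5 as well. The remainder continues in force under Article 6. That leaves Article 3, Article 4, Article 6, Article 7, and Article 8 in effect.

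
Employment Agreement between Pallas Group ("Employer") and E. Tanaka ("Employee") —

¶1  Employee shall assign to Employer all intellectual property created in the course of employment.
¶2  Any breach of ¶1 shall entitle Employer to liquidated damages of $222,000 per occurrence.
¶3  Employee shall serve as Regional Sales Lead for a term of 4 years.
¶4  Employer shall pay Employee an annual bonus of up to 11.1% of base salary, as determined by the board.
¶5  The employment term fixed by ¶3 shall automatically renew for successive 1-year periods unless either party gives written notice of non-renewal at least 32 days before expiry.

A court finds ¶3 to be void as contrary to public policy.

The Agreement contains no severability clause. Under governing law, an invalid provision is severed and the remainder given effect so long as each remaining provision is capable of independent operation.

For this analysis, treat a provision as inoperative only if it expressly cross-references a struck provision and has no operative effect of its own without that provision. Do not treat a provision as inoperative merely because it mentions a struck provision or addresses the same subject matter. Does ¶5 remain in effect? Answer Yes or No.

No

¶3 is struck. ¶5 does nothing except set the renewal of the employment term by reference to ¶3; with ¶3 gone it has no independent effect and is inoperative. With no severability clause, the stated default rule severs what cannot stand and enforces each remaining provision that can operate on its own. ¶1, ¶2, and ¶4 remain in effect. ¶5 is among the inoperative provisions, so the answer is no.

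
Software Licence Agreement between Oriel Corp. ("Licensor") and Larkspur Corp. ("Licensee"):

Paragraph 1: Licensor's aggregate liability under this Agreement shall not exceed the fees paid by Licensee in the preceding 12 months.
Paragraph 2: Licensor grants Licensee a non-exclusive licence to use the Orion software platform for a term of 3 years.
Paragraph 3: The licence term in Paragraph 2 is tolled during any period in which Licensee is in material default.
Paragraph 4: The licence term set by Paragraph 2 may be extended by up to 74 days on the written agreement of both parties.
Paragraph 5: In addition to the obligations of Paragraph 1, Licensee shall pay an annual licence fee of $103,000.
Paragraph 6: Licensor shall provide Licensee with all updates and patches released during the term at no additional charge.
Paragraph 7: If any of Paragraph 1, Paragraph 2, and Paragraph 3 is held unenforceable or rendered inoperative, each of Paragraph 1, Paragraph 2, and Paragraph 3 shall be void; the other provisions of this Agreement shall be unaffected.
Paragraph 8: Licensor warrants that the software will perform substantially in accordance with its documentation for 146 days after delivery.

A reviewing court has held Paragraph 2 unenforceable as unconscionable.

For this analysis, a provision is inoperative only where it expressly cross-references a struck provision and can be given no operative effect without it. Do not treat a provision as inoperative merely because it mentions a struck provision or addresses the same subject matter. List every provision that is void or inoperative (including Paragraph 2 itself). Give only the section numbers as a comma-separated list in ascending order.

1, 2, 3, 4

Paragraph 2 is struck. Paragraph 3 has no operative effect of its own apart from Paragraph 2 and is therefore inoperative. The whole of Paragraph 4 is the extension of the licence term, defined by reference to Paragraph 2, so Paragraph 4 cannot stand once Paragraph 2 is removed. Although Paragraph 5 refers to Paragraph 1, its operative terms do not depend on Paragraph 1, so it remains in effect. Paragraph 7 declares Paragraph 1, Paragraph 2, and Paragraph 3 mutually dependent; since one of them has fallen, all of them are of no effect. That brings down Paragraph 1 as well. The remainder continues in force under Paragraph 7. Paragraph 5, Paragraph 6, Paragraph 7, and Paragraph 8 remain in effect.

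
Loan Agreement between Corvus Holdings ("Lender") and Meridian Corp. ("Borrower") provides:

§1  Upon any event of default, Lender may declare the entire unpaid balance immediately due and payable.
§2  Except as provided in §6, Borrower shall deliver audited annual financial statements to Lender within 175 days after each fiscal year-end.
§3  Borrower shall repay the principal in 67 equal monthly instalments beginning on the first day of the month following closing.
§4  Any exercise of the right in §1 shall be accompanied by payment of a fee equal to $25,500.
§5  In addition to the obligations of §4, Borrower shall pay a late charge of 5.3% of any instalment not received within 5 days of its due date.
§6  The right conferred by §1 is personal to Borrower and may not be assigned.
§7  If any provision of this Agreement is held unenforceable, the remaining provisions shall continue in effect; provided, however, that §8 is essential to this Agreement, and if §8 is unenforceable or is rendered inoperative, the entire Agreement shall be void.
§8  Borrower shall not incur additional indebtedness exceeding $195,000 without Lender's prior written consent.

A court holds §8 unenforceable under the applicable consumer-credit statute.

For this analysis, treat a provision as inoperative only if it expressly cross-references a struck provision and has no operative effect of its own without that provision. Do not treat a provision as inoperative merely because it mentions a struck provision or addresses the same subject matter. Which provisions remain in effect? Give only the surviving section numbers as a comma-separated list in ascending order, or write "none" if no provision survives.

none

§8 is struck. No other provision's operative terms depend on §8. §7 makes §8 an essential term, and §8 is the provision held invalid; under §7, the entire Agreement is therefore void. No provision of the Agreement survives.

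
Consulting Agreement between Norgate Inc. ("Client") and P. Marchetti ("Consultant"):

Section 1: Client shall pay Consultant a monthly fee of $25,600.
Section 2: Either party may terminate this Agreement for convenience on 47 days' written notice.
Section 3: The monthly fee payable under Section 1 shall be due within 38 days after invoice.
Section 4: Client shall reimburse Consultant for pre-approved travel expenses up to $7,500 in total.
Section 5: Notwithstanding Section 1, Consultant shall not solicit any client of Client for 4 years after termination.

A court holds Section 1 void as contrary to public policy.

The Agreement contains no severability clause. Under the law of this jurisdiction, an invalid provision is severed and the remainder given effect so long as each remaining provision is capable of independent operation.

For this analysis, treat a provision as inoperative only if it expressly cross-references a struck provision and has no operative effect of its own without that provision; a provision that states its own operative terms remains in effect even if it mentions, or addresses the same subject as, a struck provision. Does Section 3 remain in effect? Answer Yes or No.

No

Section 1 is struck. Section 3 operates only by reference to Section 1, so it falls with Section 1. Section 5 mentions Section 1 but its own obligation stands independently of Section 1, so Section 5 is not affected. With no severability clause, the stated default rule severs what cannot stand and enforces each remaining provision that can operate on its own. The provisions still in force are Section 2, Section 4, and Section 5. Section 3 is among the inoperative provisions, so the answer is no.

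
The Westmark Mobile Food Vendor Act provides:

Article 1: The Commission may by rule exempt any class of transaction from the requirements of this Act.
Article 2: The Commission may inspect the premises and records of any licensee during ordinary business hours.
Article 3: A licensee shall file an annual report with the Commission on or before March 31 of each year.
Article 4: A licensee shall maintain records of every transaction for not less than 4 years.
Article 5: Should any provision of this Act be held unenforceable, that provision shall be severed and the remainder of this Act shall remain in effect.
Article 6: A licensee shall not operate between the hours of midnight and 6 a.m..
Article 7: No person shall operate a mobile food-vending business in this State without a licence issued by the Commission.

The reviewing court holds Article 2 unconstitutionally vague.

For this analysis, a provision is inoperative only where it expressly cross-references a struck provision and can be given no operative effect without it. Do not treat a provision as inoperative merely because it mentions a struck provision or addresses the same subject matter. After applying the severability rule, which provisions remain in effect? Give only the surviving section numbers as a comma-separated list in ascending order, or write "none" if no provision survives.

Article 2 is struck. Nothing else in the Act is defined by reference to Article 2. Under the severability clause in Article 5, the remaining provisions continue in force. Article 1, Article 3, Article 4, Article 5, Article 6, and Article 7 remain in effect.

1, 3, 4, 5, 6, 7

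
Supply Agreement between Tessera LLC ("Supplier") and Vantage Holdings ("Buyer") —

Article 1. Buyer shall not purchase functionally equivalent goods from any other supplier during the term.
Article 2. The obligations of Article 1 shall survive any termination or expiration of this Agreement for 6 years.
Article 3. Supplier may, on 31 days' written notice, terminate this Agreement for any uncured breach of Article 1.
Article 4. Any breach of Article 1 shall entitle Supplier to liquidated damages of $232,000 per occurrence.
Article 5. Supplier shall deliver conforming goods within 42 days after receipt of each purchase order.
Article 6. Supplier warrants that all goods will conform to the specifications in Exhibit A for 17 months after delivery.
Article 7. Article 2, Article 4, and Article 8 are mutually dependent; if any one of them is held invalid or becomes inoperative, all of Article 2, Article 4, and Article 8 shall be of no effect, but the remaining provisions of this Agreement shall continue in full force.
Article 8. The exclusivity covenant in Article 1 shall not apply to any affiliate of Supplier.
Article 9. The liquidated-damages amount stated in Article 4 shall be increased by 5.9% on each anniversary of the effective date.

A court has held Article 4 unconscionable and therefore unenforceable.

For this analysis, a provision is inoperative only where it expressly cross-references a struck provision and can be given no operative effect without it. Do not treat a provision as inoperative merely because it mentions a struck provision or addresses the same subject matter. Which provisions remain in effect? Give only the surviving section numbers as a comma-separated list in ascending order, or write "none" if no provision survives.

1, 3, 5, 6, 7

Article 4 is struck. Article 9 operates only by reference to Article 4, so it falls with Article 4. Article 7 declares Article 2, Article 4, and Article 8 mutually dependent; since one of them has fallen, all of them are of no effect. That brings down Article 2 and Article 8 as well. The remainder continues in force under Article 7. Article 1, Article 3, Article 5, Article 6, and Article 7 remain in effect.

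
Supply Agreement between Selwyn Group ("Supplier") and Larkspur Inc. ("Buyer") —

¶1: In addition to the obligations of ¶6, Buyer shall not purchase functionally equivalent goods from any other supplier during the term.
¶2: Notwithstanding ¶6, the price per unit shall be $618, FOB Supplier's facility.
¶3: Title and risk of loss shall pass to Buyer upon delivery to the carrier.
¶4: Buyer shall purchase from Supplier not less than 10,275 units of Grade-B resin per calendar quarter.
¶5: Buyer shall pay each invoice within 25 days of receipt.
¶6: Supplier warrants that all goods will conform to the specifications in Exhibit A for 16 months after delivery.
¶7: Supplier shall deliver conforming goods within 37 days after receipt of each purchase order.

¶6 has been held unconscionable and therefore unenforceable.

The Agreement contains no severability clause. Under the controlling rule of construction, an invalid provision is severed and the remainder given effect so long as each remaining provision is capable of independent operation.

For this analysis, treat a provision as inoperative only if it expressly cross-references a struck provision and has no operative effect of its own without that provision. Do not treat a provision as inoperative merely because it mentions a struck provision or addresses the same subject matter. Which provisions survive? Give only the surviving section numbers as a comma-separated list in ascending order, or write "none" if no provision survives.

¶6 is struck. ¶2 mentions ¶6 but its own obligation stands independently of ¶6, so ¶2 is not affected. ¶1 mentions ¶6 but its own obligation stands independently of ¶6, so ¶1 is not affected. Nothing else in the Agreement is defined by reference to ¶6. Under the stated default rule, only provisions that cannot operate independently fall away; the rest are enforced. The provisions still in force are ¶1, ¶2, ¶3, ¶4, ¶5, and ¶7.

1, 2, 3, 4, 5, 7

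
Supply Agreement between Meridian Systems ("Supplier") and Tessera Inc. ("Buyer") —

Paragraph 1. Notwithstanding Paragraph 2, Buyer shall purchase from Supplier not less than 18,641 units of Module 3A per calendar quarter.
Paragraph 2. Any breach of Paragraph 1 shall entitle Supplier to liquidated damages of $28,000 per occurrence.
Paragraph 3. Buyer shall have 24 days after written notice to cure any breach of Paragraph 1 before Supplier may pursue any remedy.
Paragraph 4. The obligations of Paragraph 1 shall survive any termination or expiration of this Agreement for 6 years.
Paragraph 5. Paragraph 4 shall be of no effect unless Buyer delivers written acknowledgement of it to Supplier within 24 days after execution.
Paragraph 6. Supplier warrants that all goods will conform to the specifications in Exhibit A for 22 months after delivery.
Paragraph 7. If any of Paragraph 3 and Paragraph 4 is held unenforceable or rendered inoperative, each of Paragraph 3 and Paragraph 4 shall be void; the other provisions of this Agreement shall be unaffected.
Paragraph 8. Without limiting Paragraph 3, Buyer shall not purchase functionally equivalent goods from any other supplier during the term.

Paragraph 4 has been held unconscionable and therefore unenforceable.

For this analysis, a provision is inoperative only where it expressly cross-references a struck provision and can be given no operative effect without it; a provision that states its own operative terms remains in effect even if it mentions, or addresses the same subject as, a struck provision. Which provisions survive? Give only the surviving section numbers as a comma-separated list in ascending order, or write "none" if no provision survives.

1, 2, 6, 7, 8

Paragraph 4 is struck. Paragraph 5 operates only by reference to Paragraph 4, so it falls with Paragraph 4. Although Paragraph 8 refers to Paragraph 3, its operative terms do not depend on Paragraph 3, so it remains in effect. Paragraph 7 declares Paragraph 3 and Paragraph 4 mutually dependent; since one of them has fallen, all of them are of no effect. That brings down Paragraph 3 as well. The remainder continues in force under Paragraph 7. Paragraph 1, Paragraph 2, Paragraph 6, Paragraph 7, and Paragraph 8 remain in effect.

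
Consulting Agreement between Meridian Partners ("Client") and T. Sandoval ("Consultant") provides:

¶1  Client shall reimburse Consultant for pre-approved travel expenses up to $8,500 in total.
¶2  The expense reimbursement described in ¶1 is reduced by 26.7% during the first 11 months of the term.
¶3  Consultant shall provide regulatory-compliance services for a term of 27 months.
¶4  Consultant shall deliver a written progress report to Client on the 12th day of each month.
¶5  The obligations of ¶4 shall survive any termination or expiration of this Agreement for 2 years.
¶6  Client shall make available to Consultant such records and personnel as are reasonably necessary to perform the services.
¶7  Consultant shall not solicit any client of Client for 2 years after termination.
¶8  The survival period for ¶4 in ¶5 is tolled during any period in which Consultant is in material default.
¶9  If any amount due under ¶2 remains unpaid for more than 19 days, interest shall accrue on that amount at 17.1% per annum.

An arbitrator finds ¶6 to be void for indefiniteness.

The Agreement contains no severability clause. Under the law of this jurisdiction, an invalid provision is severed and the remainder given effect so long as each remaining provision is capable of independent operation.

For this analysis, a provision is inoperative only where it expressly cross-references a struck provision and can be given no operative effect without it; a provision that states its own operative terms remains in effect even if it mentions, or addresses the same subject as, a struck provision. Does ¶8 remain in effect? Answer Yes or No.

¶6 is struck. No other provision's operative terms depend on ¶6. Under the stated default rule, only provisions that cannot operate independently fall away; the rest are enforced. That leaves ¶1, ¶2, ¶3, ¶4, ¶5, ¶7, ¶8, and ¶9 in effect. ¶8 is among the surviving provisions, so the answer is yes.

Yes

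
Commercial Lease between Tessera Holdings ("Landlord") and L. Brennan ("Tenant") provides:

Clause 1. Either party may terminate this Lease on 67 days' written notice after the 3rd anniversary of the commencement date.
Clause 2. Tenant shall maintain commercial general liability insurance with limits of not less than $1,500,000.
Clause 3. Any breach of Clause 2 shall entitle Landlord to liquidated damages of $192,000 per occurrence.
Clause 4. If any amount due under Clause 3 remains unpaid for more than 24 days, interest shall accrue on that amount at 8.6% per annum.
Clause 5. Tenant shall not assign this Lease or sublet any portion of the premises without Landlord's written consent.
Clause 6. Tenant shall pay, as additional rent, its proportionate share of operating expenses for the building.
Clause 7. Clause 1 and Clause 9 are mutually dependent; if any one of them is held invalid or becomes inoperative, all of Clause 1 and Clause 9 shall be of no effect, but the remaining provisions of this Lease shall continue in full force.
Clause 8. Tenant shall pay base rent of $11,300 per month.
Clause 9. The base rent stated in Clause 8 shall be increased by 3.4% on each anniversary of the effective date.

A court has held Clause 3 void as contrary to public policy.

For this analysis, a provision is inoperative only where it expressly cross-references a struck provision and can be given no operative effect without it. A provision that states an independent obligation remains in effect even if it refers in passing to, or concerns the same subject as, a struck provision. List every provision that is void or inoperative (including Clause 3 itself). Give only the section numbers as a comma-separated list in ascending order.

Clause 3 is struck. The whole of Clause 4 is the default interest on the liquidated-damages amount, defined by reference to Clause 3, so Clause 4 cannot stand once Clause 3 is removed. Clause 7 ties Clause 1 and Clause 9 together, but none of those is affected here; the remaining provisions continue in force under Clause 7. The provisions still in force are Clause 1, Clause 2, Clause 5, Clause 6, Clause 7, Clause 8, and Clause 9.

3, 4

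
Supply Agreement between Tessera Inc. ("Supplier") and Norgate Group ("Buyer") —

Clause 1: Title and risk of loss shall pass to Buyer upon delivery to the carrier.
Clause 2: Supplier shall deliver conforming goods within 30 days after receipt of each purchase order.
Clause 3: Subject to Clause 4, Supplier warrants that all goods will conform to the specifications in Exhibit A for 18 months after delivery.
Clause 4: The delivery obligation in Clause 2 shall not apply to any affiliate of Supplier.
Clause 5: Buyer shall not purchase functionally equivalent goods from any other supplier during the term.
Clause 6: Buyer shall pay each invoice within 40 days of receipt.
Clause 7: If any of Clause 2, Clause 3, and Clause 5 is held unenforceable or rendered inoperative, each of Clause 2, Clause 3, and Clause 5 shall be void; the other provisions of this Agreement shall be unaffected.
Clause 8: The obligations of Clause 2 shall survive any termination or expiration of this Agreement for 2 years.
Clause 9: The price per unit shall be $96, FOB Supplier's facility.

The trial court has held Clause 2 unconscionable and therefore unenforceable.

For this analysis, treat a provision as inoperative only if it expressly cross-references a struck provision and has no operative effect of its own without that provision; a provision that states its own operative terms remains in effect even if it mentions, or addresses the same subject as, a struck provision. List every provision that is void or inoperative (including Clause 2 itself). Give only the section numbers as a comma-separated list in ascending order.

2, 3, 4, 5, 8

Clause 2 is struck. The whole of Clause 4 is the carve-out from the delivery obligation, defined by reference to Clause 2, so Clause 4 cannot stand once Clause 2 is removed. Clause 8 has no operative effect of its own apart from Clause 2 and is therefore inoperative. Clause 7 declares Clause 2, Clause 3, and Clause 5 mutually dependent; since one of them has fallen, all of them are of no effect. That brings down Clause 3 and Clause 5 as well. The remainder continues in force under Clause 7. That leaves Clause 1, Clause 6, Clause 7, and Clause 9 in effect.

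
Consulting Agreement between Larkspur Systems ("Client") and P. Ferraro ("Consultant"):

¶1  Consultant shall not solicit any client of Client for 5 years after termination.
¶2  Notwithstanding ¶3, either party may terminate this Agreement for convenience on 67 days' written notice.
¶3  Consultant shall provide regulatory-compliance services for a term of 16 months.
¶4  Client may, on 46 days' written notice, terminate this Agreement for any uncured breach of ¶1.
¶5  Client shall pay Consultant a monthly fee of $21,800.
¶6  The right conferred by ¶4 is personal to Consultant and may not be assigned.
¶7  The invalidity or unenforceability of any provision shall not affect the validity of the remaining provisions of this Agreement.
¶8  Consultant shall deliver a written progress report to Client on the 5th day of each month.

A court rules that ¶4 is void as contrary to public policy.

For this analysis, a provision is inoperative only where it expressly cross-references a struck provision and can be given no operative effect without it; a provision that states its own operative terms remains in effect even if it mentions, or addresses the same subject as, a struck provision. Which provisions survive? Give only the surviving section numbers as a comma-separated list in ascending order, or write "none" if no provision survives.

¶4 is struck. ¶6 has no operative effect of its own apart from ¶4 and is therefore inoperative. ¶7 is a severability clause and preserves every provision that can still be given independent effect. That leaves ¶1, ¶2, ¶3, ¶5, ¶7, and ¶8 in effect.

1, 2, 3, 5, 7, 8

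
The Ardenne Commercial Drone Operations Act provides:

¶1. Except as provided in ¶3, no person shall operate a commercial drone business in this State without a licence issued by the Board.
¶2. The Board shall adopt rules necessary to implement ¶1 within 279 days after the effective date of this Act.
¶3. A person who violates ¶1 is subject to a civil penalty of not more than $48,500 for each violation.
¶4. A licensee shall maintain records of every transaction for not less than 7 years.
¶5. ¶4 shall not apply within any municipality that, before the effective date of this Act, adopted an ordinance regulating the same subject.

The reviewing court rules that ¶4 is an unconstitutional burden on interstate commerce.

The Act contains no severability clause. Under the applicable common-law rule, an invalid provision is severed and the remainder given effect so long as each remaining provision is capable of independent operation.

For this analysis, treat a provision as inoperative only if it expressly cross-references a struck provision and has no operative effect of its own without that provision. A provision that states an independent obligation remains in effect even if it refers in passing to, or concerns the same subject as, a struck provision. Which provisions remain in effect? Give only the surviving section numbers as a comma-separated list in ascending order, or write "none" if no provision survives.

1, 2, 3

¶4 is struck. ¶5 merely fixes the local-preemption carve-out from ¶4; with ¶4 gone it has nothing to operate on and falls away. Under the stated default rule, only provisions that cannot operate independently fall away; the rest are enforced. That leaves ¶1, ¶2, and ¶3 in effect.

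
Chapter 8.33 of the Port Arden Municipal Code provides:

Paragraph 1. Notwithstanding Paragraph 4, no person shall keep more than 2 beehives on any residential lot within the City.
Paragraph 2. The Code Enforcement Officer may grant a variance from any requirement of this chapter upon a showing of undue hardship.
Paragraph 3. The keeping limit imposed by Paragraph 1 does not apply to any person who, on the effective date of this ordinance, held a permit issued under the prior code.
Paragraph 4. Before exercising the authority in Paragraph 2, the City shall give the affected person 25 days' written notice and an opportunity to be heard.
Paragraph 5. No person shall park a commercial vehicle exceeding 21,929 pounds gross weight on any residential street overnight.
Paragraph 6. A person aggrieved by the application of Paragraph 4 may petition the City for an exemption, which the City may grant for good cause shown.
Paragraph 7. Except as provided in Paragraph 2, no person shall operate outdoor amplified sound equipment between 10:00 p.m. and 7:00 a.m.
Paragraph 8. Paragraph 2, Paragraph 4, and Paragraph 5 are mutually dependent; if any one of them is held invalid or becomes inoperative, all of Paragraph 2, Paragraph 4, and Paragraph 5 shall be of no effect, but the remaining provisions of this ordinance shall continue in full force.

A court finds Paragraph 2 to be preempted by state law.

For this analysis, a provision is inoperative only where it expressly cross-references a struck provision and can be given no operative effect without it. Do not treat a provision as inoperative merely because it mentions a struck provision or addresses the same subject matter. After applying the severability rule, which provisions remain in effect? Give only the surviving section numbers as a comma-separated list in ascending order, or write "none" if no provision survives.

1, 3, 7, 8

Paragraph 2 is struck. Paragraph 4 operates only by reference to Paragraph 2, so it falls with Paragraph 2. Paragraph 6 operates only by reference to Paragraph 4, so it falls with Paragraph 4. Paragraph 1 mentions Paragraph 4 but its own obligation stands independently of Paragraph 4, so Paragraph 1 is not affected. Paragraph 7 mentions Paragraph 2 but its own obligation stands independently of Paragraph 2, so Paragraph 7 is not affected. Paragraph 8 declares Paragraph 2, Paragraph 4, and Paragraph 5 mutually dependent; since one of them has fallen, all of them are of no effect. That brings down Paragraph 5 as well. The remainder continues in force under Paragraph 8. Paragraph 1, Paragraph 3, Paragraph 7, and Paragraph 8 remain in effect.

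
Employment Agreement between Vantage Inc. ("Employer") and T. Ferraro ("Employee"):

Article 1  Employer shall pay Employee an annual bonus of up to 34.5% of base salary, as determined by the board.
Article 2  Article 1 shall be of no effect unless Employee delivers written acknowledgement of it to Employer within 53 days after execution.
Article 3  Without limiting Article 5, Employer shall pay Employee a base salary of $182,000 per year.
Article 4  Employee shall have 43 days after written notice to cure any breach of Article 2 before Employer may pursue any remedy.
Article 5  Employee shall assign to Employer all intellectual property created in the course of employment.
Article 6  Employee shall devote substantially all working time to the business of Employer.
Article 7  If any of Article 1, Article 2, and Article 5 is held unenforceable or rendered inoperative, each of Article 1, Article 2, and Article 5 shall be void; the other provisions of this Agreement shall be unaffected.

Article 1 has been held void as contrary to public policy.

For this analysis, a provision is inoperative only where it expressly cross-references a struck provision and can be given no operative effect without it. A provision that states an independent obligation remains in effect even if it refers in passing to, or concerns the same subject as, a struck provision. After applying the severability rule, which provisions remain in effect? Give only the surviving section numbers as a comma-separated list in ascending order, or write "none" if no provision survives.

Article 1 is struck. Article 2 merely fixes the acknowledgement condition for Article 1; with Article 1 gone it has nothing to operate on and falls away. Article 4 operates only by reference to Article 2, so it falls with Article 2. Although Article 3 refers to Article 5, its operative terms do not depend on Article 5, so it remains in effect. Article 7 declares Article 1, Article 2, and Article 5 mutually dependent; since one of them has fallen, all of them are of no effect. That brings down Article 5 as well. The remainder continues in force under Article 7. Article 3, Article 6, and Article 7 remain in effect.

3, 6, 7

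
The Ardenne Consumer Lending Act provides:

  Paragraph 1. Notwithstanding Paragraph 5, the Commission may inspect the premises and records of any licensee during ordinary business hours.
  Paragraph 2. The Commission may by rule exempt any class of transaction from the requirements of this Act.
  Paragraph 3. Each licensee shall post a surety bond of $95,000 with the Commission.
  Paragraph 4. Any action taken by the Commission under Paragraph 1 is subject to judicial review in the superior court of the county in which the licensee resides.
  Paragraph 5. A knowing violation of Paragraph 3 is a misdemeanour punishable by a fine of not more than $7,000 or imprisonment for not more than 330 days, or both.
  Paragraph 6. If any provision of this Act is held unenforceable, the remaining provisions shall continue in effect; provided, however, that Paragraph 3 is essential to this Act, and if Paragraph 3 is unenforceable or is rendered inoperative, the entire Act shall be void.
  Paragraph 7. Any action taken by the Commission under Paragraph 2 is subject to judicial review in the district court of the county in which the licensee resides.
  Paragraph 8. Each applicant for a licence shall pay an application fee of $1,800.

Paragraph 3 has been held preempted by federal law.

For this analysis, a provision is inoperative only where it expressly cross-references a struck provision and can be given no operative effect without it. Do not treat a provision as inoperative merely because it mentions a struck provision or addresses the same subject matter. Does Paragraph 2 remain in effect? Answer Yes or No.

Paragraph 3 is struck. Paragraph 5 merely fixes the criminal penalty for violating Paragraph 3; with Paragraph 3 gone it has nothing to operate on and falls away. Paragraph 6 makes Paragraph 3 an essential term, and Paragraph 3 is the provision held invalid; under Paragraph 6, the entire Act is therefore void. No provision of the Act survives. Paragraph 2 is among the inoperative provisions, so the answer is no.

No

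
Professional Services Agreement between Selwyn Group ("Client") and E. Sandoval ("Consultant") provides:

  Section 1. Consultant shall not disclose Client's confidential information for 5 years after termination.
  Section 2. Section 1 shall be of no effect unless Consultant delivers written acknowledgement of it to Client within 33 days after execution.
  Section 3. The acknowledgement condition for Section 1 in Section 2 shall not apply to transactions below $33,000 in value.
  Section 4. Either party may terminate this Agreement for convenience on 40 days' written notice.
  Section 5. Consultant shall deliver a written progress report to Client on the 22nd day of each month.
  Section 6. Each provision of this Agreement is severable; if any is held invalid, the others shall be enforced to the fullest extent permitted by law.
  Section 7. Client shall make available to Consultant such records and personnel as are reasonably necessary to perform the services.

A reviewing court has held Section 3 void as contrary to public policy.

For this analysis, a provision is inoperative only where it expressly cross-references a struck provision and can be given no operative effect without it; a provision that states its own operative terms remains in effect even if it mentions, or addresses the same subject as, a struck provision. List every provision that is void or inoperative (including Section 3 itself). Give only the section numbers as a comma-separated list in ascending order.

3

Section 3 is struck. No other provision's operative terms depend on Section 3. Section 6 is a severability clause and preserves every provision that can still be given independent effect. The provisions still in force are Section 1, Section 2, Section 4, Section 5, Section 6, and Section 7.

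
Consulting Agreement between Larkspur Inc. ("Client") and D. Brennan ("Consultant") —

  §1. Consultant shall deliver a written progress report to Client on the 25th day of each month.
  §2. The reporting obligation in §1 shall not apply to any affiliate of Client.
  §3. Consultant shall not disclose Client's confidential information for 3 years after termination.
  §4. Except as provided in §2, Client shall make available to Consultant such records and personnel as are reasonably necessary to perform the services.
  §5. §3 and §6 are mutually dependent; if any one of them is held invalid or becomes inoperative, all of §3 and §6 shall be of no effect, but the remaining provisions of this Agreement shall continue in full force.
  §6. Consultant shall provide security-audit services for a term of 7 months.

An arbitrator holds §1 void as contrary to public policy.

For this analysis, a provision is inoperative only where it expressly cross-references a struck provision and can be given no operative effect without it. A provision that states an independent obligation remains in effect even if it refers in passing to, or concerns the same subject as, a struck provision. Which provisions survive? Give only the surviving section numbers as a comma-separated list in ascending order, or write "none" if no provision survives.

§1 is struck. §2 operates only by reference to §1, so it falls with §1. §4 mentions §2 but its own obligation stands independently of §2, so §4 is not affected. §5 ties §3 and §6 together, but none of those is affected here; the remaining provisions continue in force under §5. The provisions still in force are §3, §4, §5, and §6.

3, 4, 5, 6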